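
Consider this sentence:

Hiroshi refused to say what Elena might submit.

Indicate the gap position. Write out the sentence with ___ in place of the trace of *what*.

Underlying clause: Elena might submit what.
'what' is the direct object of 'submit'. The gap is right after 'submit'.

Hiroshi refused to say what Elena might submit ___.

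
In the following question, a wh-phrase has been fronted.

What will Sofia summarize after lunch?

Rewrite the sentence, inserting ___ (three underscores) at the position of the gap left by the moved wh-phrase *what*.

What will Sofia summarize ___ after lunch?

Underlying clause: Sofia will summarize what after lunch.
'what' functions as the direct object of 'summarize'. The gap is right after 'summarize'.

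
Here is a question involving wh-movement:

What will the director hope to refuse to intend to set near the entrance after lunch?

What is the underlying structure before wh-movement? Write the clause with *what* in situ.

The director will hope to refuse to intend to set what near the entrance after lunch.

'what' is the direct object of 'set'. Wh-movement fronts it, leaving a gap right after 'set':
What will the director hope to refuse to intend to set ___ near the entrance after lunch?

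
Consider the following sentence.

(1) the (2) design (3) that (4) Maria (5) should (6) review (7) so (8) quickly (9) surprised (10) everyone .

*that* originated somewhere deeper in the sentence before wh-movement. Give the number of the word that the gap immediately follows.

'that' is the direct object of 'review'. Fronting leaves a gap immediately after 'review':
The design that Maria should review ___ so quickly surprised everyone.
'review' is word 6.

6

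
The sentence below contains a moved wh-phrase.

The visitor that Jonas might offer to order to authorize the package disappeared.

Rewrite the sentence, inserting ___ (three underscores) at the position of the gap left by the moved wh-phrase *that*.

The filler 'that' is interpreted as the direct object of 'order'. The gap is right after 'order'.

The visitor that Jonas might offer to order ___ to authorize the package disappeared.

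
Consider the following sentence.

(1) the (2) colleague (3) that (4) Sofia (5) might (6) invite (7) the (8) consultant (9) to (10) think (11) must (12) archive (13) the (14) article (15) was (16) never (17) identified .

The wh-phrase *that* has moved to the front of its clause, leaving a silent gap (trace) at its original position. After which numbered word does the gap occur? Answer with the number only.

10

'that' functions as the subject of the clause embedded under 'think'. Wh-movement fronts it, leaving a gap right after 'think':
The colleague that Sofia might invite the consultant to think ___ must archive the article was never identified.
'think' is word 10.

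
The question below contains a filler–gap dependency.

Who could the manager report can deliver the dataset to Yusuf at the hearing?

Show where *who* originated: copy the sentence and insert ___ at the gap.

Before movement: The manager could report who can deliver the dataset to Yusuf at the hearing.
The filler 'who' is interpreted as the subject of the clause embedded under 'report'. The gap is right after 'report'.

Who could the manager report ___ can deliver the dataset to Yusuf at the hearing?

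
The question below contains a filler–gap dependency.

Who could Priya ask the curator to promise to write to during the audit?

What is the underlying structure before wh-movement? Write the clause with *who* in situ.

'who' is the object of the preposition 'to'. Wh-movement fronts it, leaving a gap right after 'to':
Who could Priya ask the curator to promise to write to ___ during the audit?

Priya could ask the curator to promise to write to who during the audit.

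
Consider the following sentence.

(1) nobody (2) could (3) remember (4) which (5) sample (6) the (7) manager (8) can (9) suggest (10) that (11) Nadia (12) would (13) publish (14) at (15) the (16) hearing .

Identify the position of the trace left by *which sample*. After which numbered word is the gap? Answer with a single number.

Underlying clause: The manager can suggest that Nadia would publish which sample at the hearing.
The filler 'which sample' is interpreted as the direct object of 'publish'. Fronting leaves a gap immediately after 'publish':
Nobody could remember which sample the manager can suggest that Nadia would publish ___ at the hearing.
'publish' is word 13.

13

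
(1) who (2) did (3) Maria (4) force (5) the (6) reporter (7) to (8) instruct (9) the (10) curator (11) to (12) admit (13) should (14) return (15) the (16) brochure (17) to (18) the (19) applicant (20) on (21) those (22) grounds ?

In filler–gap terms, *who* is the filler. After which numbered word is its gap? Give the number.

12

Before movement: Maria did force the reporter to instruct the curator to admit who should return the brochure to the applicant on those grounds.
'who' is the subject of the clause embedded under 'admit'. It moves to the left edge, and the trace sits right after 'admit':
Who did Maria force the reporter to instruct the curator to admit ___ should return the brochure to the applicant on those grounds?
'admit' is word 12.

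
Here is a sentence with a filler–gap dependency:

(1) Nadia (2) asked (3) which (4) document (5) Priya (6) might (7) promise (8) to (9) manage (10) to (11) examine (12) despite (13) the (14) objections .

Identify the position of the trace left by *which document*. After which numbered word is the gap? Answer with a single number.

Before movement: Priya might promise to manage to examine which document despite the objections.
'which document' functions as the direct object of 'examine'. Wh-movement fronts it, leaving a gap right after 'examine':
Nadia asked which document Priya might promise to manage to examine ___ despite the objections.
'examine' is word 11.

11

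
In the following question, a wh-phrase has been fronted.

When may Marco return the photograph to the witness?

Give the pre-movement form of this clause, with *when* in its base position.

The filler 'when' is interpreted as the temporal adjunct. Fronting leaves a gap immediately after 'witness':
When may Marco return the photograph to the witness ___?

Marco may return the photograph to the witness when.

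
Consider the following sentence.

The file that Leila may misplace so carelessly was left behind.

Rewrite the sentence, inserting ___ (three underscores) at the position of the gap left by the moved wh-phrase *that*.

The file that Leila may misplace ___ so carelessly was left behind.

'that' is the direct object of 'misplace'. The gap is right after 'misplace'.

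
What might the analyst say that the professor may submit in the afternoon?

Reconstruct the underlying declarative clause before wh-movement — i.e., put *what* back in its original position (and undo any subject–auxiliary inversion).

The analyst might say that the professor may submit what in the afternoon.

'what' functions as the direct object of 'submit'. Wh-movement fronts it, leaving a gap right after 'submit':
What might the analyst say that the professor may submit ___ in the afternoon?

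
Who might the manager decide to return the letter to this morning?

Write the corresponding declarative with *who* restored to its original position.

The manager might decide to return the letter to who this morning.

The filler 'who' is interpreted as the object of the preposition 'to' (recipient of 'return'). Fronting leaves a gap immediately after 'to':
Who might the manager decide to return the letter to ___ this morning?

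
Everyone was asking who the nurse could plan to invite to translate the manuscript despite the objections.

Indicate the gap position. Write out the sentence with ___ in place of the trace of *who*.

Everyone was asking who the nurse could plan to invite ___ to translate the manuscript despite the objections.

In situ: The nurse could plan to invite who to translate the manuscript despite the objections.
'who' is the direct object of 'invite'. The gap is right after 'invite'.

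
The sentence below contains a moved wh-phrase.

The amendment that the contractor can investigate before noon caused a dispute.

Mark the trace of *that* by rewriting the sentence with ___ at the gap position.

The filler 'that' is interpreted as the direct object of 'investigate'. The gap is right after 'investigate'.

The amendment that the contractor can investigate ___ before noon caused a dispute.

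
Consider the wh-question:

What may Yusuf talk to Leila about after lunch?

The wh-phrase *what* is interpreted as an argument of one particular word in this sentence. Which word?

Pre-movement form: Yusuf may talk to Leila about what after lunch.
'what' functions as the object of the preposition 'about'. It moves to the left edge, and the trace sits right after 'about':
What may Yusuf talk to Leila about ___ after lunch?

about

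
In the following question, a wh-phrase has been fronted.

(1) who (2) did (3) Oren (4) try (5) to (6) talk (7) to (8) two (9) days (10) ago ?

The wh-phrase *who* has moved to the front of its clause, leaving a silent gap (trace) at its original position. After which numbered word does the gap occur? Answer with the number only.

7

Underlying clause: Oren did try to talk to who two days ago.
'who' is the object of the preposition 'to'. It moves to the left edge, and the trace sits right after 'to':
Who did Oren try to talk to ___ two days ago?
'to' is word 7.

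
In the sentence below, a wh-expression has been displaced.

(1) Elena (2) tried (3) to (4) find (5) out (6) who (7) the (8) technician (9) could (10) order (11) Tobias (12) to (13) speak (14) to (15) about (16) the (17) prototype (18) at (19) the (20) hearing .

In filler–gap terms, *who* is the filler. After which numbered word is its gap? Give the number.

In situ: The technician could order Tobias to speak to who about the prototype at the hearing.
'who' is the object of the preposition 'to'. It moves to the left edge, and the trace sits right after 'to':
Elena tried to find out who the technician could order Tobias to speak to ___ about the prototype at the hearing.
'to' is word 14.

14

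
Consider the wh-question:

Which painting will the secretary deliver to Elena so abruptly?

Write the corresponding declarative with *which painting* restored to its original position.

The secretary will deliver which painting to Elena so abruptly.

'which painting' functions as the direct object of 'deliver'. Fronting leaves a gap immediately after 'deliver':
Which painting will the secretary deliver ___ to Elena so abruptly?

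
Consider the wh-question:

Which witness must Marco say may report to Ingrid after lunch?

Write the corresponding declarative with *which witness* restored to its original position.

'which witness' is the subject of the clause embedded under 'say'. Wh-movement fronts it, leaving a gap right after 'say':
Which witness must Marco say ___ may report to Ingrid after lunch?

Marco must say which witness may report to Ingrid after lunch.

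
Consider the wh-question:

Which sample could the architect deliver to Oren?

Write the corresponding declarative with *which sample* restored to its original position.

The architect could deliver which sample to Oren.

The filler 'which sample' is interpreted as the direct object of 'deliver'. Wh-movement fronts it, leaving a gap right after 'deliver':
Which sample could the architect deliver ___ to Oren?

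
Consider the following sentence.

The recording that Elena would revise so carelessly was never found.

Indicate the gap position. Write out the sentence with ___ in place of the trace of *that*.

'that' is the direct object of 'revise'. The gap is right after 'revise'.

The recording that Elena would revise ___ so carelessly was never found.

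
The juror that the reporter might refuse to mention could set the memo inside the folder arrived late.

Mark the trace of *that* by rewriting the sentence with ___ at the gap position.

The juror that the reporter might refuse to mention ___ could set the memo inside the folder arrived late.

'that' is the subject of the clause embedded under 'mention'. The gap is right after 'mention'.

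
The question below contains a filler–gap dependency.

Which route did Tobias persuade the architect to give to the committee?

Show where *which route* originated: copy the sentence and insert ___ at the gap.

Which route did Tobias persuade the architect to give ___ to the committee?

Pre-movement form: Tobias did persuade the architect to give which route to the committee.
'which route' functions as the direct object of 'give'. The gap is right after 'give'.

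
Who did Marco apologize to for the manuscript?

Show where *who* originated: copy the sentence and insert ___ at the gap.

Before movement: Marco did apologize to who for the manuscript.
'who' is the object of the preposition 'to'. The gap is right after 'to'.

Who did Marco apologize to ___ for the manuscript?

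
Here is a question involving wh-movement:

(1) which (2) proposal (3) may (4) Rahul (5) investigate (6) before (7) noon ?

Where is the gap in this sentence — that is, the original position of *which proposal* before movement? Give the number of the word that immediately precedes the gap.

Pre-movement form: Rahul may investigate which proposal before noon.
'which proposal' functions as the direct object of 'investigate'. Wh-movement fronts it, leaving a gap right after 'investigate':
Which proposal may Rahul investigate ___ before noon?
'investigate' is word 5.

5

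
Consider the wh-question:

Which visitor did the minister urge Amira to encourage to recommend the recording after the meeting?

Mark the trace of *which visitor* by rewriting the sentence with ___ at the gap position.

Which visitor did the minister urge Amira to encourage ___ to recommend the recording after the meeting?

In situ: The minister did urge Amira to encourage which visitor to recommend the recording after the meeting.
'which visitor' is the direct object of 'encourage'. The gap is right after 'encourage'.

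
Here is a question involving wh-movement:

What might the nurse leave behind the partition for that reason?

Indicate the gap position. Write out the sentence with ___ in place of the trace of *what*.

What might the nurse leave ___ behind the partition for that reason?

Before movement: The nurse might leave what behind the partition for that reason.
'what' is the direct object of 'leave'. The gap is right after 'leave'.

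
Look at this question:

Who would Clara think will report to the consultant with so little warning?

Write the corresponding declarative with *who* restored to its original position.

Clara would think who will report to the consultant with so little warning.

'who' functions as the subject of the clause embedded under 'think'. Wh-movement fronts it, leaving a gap right after 'think':
Who would Clara think ___ will report to the consultant with so little warning?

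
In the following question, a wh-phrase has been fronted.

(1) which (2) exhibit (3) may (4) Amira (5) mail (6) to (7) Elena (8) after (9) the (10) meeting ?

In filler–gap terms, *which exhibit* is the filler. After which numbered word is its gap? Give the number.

Pre-movement form: Amira may mail which exhibit to Elena after the meeting.
'which exhibit' functions as the direct object of 'mail'. Fronting leaves a gap immediately after 'mail':
Which exhibit may Amira mail ___ to Elena after the meeting?
'mail' is word 5.

5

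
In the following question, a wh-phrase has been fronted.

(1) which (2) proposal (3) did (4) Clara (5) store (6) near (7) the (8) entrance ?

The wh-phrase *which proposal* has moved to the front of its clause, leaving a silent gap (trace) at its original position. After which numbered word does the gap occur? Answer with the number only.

5

Before movement: Clara did store which proposal near the entrance.
'which proposal' is the direct object of 'store'. It moves to the left edge, and the trace sits right after 'store':
Which proposal did Clara store ___ near the entrance?
'store' is word 5.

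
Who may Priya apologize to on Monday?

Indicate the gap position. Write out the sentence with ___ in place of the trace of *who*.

Before movement: Priya may apologize to who on Monday.
'who' is the object of the preposition 'to'. The gap is right after 'to'.

Who may Priya apologize to ___ on Monday?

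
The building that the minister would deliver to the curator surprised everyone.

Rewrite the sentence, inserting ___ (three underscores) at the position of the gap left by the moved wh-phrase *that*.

The building that the minister would deliver ___ to the curator surprised everyone.

'that' is the direct object of 'deliver'. The gap is right after 'deliver'.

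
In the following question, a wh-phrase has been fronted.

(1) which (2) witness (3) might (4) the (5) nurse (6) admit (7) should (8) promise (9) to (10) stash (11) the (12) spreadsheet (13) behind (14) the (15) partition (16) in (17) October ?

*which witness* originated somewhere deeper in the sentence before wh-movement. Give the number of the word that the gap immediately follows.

In situ: The nurse might admit which witness should promise to stash the spreadsheet behind the partition in October.
'which witness' functions as the subject of the clause embedded under 'admit'. Wh-movement fronts it, leaving a gap right after 'admit':
Which witness might the nurse admit ___ should promise to stash the spreadsheet behind the partition in October?
'admit' is word 6.

6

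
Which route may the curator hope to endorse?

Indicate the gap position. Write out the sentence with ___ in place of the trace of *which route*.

Which route may the curator hope to endorse ___?

Pre-movement form: The curator may hope to endorse which route.
'which route' functions as the direct object of 'endorse'. The gap is right after 'endorse'.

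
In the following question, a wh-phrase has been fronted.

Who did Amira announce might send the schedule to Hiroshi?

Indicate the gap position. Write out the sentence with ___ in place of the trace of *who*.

Who did Amira announce ___ might send the schedule to Hiroshi?

Pre-movement form: Amira did announce who might send the schedule to Hiroshi.
The filler 'who' is interpreted as the subject of the clause embedded under 'announce'. The gap is right after 'announce'.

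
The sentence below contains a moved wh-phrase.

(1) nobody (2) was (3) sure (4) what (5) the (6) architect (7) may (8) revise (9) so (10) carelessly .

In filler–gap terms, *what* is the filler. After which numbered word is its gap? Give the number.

8

In situ: The architect may revise what so carelessly.
The filler 'what' is interpreted as the direct object of 'revise'. Wh-movement fronts it, leaving a gap right after 'revise':
Nobody was sure what the architect may revise ___ so carelessly.
'revise' is word 8.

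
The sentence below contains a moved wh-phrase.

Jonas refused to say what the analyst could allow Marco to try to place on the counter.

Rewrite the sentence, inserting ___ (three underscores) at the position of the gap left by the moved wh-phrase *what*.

Jonas refused to say what the analyst could allow Marco to try to place ___ on the counter.

In situ: The analyst could allow Marco to try to place what on the counter.
'what' is the direct object of 'place'. The gap is right after 'place'.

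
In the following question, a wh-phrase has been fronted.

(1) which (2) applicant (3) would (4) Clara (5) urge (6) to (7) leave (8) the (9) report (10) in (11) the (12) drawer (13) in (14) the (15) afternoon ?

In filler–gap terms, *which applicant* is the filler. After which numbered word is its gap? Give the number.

Before movement: Clara would urge which applicant to leave the report in the drawer in the afternoon.
'which applicant' is the direct object of 'urge'. Fronting leaves a gap immediately after 'urge':
Which applicant would Clara urge ___ to leave the report in the drawer in the afternoon?
'urge' is word 5.

5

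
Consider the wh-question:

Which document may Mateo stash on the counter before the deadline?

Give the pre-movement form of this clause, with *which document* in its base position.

'which document' functions as the direct object of 'stash'. Fronting leaves a gap immediately after 'stash':
Which document may Mateo stash ___ on the counter before the deadline?

Mateo may stash which document on the counter before the deadline.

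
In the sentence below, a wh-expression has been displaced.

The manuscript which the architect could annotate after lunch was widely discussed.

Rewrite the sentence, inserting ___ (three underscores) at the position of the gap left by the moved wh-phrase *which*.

The manuscript which the architect could annotate ___ after lunch was widely discussed.

'which' functions as the direct object of 'annotate'. The gap is right after 'annotate'.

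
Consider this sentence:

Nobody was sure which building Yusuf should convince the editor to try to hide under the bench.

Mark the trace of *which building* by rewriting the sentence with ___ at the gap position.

Nobody was sure which building Yusuf should convince the editor to try to hide ___ under the bench.

In situ: Yusuf should convince the editor to try to hide which building under the bench.
The filler 'which building' is interpreted as the direct object of 'hide'. The gap is right after 'hide'.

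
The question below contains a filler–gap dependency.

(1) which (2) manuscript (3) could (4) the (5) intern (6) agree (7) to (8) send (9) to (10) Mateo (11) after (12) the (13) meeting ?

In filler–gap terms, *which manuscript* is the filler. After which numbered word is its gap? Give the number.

Underlying clause: The intern could agree to send which manuscript to Mateo after the meeting.
'which manuscript' is the direct object of 'send'. It moves to the left edge, and the trace sits right after 'send':
Which manuscript could the intern agree to send ___ to Mateo after the meeting?
'send' is word 8.

8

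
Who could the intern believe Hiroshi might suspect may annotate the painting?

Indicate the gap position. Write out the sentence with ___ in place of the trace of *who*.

Who could the intern believe Hiroshi might suspect ___ may annotate the painting?

Before movement: The intern could believe Hiroshi might suspect who may annotate the painting.
'who' functions as the subject of the clause embedded under 'suspect'. The gap is right after 'suspect'.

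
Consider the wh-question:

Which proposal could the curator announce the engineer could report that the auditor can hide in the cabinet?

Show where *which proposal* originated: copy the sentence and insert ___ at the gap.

Before movement: The curator could announce the engineer could report that the auditor can hide which proposal in the cabinet.
The filler 'which proposal' is interpreted as the direct object of 'hide'. The gap is right after 'hide'.

Which proposal could the curator announce the engineer could report that the auditor can hide ___ in the cabinet?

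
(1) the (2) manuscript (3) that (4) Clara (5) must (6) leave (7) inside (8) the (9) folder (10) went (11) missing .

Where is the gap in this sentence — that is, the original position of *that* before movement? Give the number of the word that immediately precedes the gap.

6

'that' is the direct object of 'leave'. Wh-movement fronts it, leaving a gap right after 'leave':
The manuscript that Clara must leave ___ inside the folder went missing.
'leave' is word 6.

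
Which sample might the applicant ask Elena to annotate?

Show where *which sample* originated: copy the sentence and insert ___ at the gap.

Which sample might the applicant ask Elena to annotate ___?

Before movement: The applicant might ask Elena to annotate which sample.
'which sample' is the direct object of 'annotate'. The gap is right after 'annotate'.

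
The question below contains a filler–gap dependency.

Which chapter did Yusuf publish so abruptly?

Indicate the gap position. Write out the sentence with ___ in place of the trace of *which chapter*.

Pre-movement form: Yusuf did publish which chapter so abruptly.
'which chapter' is the direct object of 'publish'. The gap is right after 'publish'.

Which chapter did Yusuf publish ___ so abruptly?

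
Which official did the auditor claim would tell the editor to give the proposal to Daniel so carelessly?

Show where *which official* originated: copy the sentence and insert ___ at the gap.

Which official did the auditor claim ___ would tell the editor to give the proposal to Daniel so carelessly?

In situ: The auditor did claim which official would tell the editor to give the proposal to Daniel so carelessly.
'which official' functions as the subject of the clause embedded under 'claim'. The gap is right after 'claim'.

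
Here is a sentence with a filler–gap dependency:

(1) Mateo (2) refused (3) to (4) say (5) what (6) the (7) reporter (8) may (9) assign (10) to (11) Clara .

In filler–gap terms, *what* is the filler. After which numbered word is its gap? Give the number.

9

Pre-movement form: The reporter may assign what to Clara.
'what' is the direct object of 'assign'. It moves to the left edge, and the trace sits right after 'assign':
Mateo refused to say what the reporter may assign ___ to Clara.
'assign' is word 9.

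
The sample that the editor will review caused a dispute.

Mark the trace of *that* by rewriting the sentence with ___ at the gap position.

The filler 'that' is interpreted as the direct object of 'review'. The gap is right after 'review'.

The sample that the editor will review ___ caused a dispute.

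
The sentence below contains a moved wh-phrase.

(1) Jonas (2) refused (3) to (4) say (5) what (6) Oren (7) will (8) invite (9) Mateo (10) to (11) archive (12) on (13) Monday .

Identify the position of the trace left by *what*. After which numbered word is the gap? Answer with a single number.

Before movement: Oren will invite Mateo to archive what on Monday.
'what' functions as the direct object of 'archive'. Wh-movement fronts it, leaving a gap right after 'archive':
Jonas refused to say what Oren will invite Mateo to archive ___ on Monday.
'archive' is word 11.

11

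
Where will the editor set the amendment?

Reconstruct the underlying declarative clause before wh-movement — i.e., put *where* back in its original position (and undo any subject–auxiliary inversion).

The editor will set the amendment where.

'where' functions as the locative complement of 'set'. Wh-movement fronts it, leaving a gap right after 'amendment':
Where will the editor set the amendment ___?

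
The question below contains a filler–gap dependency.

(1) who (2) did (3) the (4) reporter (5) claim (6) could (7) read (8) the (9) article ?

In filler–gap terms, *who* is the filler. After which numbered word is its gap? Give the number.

Underlying clause: The reporter did claim who could read the article.
The filler 'who' is interpreted as the subject of the clause embedded under 'claim'. Wh-movement fronts it, leaving a gap right after 'claim':
Who did the reporter claim ___ could read the article?
'claim' is word 5.

5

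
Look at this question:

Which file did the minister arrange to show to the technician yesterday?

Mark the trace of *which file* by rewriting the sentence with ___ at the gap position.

Which file did the minister arrange to show ___ to the technician yesterday?

Underlying clause: The minister did arrange to show which file to the technician yesterday.
The filler 'which file' is interpreted as the direct object of 'show'. The gap is right after 'show'.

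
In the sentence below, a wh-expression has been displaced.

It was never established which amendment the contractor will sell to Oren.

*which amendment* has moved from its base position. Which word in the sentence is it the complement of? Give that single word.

In situ: The contractor will sell which amendment to Oren.
'which amendment' functions as the direct object of 'sell'. It moves to the left edge, and the trace sits right after 'sell':
It was never established which amendment the contractor will sell ___ to Oren.

sell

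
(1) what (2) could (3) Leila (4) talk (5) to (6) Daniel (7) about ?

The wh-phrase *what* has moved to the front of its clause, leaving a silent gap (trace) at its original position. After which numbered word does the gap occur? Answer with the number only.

7

Before movement: Leila could talk to Daniel about what.
'what' functions as the object of the preposition 'about'. It moves to the left edge, and the trace sits right after 'about':
What could Leila talk to Daniel about ___?
'about' is word 7.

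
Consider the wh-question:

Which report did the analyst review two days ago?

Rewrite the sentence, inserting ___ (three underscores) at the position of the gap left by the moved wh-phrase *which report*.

In situ: The analyst did review which report two days ago.
The filler 'which report' is interpreted as the direct object of 'review'. The gap is right after 'review'.

Which report did the analyst review ___ two days ago?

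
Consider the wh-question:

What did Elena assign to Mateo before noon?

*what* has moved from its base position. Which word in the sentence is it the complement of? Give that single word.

assign

Before movement: Elena did assign what to Mateo before noon.
The filler 'what' is interpreted as the direct object of 'assign'. Fronting leaves a gap immediately after 'assign':
What did Elena assign ___ to Mateo before noon?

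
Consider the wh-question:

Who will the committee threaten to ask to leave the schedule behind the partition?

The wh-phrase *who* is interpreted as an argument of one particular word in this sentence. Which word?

ask

Before movement: The committee will threaten to ask who to leave the schedule behind the partition.
'who' functions as the direct object of 'ask'. It moves to the left edge, and the trace sits right after 'ask':
Who will the committee threaten to ask ___ to leave the schedule behind the partition?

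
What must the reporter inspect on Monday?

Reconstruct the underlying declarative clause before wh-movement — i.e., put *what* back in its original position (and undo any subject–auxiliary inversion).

'what' is the direct object of 'inspect'. Wh-movement fronts it, leaving a gap right after 'inspect':
What must the reporter inspect ___ on Monday?

The reporter must inspect what on Monday.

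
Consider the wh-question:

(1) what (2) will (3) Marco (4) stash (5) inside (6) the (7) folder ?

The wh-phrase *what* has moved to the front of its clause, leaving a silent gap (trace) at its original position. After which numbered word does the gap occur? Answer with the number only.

Pre-movement form: Marco will stash what inside the folder.
The filler 'what' is interpreted as the direct object of 'stash'. Fronting leaves a gap immediately after 'stash':
What will Marco stash ___ inside the folder?
'stash' is word 4.

4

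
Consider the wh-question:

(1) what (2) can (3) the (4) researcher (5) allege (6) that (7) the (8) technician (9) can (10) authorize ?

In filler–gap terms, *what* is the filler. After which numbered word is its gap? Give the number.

In situ: The researcher can allege that the technician can authorize what.
'what' functions as the direct object of 'authorize'. It moves to the left edge, and the trace sits right after 'authorize':
What can the researcher allege that the technician can authorize ___?
'authorize' is word 10.

10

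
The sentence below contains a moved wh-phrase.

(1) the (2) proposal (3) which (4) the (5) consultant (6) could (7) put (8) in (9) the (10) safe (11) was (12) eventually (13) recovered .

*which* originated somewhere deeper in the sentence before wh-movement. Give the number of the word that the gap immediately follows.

'which' functions as the direct object of 'put'. It moves to the left edge, and the trace sits right after 'put':
The proposal which the consultant could put ___ in the safe was eventually recovered.
'put' is word 7.

7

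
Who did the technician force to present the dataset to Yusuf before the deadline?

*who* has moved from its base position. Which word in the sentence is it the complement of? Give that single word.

Before movement: The technician did force who to present the dataset to Yusuf before the deadline.
The filler 'who' is interpreted as the direct object of 'force'. It moves to the left edge, and the trace sits right after 'force':
Who did the technician force ___ to present the dataset to Yusuf before the deadline?

force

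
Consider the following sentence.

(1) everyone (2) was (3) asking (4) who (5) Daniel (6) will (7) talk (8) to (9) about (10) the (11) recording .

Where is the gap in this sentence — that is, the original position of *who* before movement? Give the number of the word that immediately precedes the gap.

In situ: Daniel will talk to who about the recording.
'who' is the object of the preposition 'to'. It moves to the left edge, and the trace sits right after 'to':
Everyone was asking who Daniel will talk to ___ about the recording.
'to' is word 8.

8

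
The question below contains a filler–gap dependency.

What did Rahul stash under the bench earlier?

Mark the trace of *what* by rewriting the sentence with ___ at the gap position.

Underlying clause: Rahul did stash what under the bench earlier.
'what' functions as the direct object of 'stash'. The gap is right after 'stash'.

What did Rahul stash ___ under the bench earlier?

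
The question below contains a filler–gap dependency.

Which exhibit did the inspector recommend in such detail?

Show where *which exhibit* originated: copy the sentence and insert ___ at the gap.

Which exhibit did the inspector recommend ___ in such detail?

Pre-movement form: The inspector did recommend which exhibit in such detail.
'which exhibit' is the direct object of 'recommend'. The gap is right after 'recommend'.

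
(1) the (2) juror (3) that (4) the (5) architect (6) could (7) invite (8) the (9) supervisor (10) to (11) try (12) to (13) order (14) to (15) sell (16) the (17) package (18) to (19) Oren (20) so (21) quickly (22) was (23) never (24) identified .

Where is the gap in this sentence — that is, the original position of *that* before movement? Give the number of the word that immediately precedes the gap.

'that' functions as the direct object of 'order'. It moves to the left edge, and the trace sits right after 'order':
The juror that the architect could invite the supervisor to try to order ___ to sell the package to Oren so quickly was never identified.
'order' is word 13.

13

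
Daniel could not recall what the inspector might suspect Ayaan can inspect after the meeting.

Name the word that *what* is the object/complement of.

Pre-movement form: The inspector might suspect Ayaan can inspect what after the meeting.
The filler 'what' is interpreted as the direct object of 'inspect'. Wh-movement fronts it, leaving a gap right after 'inspect':
Daniel could not recall what the inspector might suspect Ayaan can inspect ___ after the meeting.

inspect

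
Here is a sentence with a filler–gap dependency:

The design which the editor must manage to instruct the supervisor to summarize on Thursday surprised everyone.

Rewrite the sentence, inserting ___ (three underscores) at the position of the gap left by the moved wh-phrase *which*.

The design which the editor must manage to instruct the supervisor to summarize ___ on Thursday surprised everyone.

The filler 'which' is interpreted as the direct object of 'summarize'. The gap is right after 'summarize'.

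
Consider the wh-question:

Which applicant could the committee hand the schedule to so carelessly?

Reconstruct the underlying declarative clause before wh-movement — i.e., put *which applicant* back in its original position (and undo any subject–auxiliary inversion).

'which applicant' functions as the object of the preposition 'to' (recipient of 'hand'). It moves to the left edge, and the trace sits right after 'to':
Which applicant could the committee hand the schedule to ___ so carelessly?

The committee could hand the schedule to which applicant so carelessly.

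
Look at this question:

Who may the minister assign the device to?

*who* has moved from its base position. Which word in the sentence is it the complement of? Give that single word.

to

Underlying clause: The minister may assign the device to who.
The filler 'who' is interpreted as the object of the preposition 'to' (recipient of 'assign'). Fronting leaves a gap immediately after 'to':
Who may the minister assign the device to ___?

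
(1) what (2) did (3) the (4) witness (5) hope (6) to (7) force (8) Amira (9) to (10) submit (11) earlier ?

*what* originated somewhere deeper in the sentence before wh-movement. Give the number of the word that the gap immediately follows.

Underlying clause: The witness did hope to force Amira to submit what earlier.
The filler 'what' is interpreted as the direct object of 'submit'. Fronting leaves a gap immediately after 'submit':
What did the witness hope to force Amira to submit ___ earlier?
'submit' is word 10.

10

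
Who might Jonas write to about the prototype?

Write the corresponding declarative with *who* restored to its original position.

'who' is the object of the preposition 'to'. Fronting leaves a gap immediately after 'to':
Who might Jonas write to ___ about the prototype?

Jonas might write to who about the prototype.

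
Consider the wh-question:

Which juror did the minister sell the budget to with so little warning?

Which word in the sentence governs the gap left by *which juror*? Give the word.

Before movement: The minister did sell the budget to which juror with so little warning.
'which juror' is the object of the preposition 'to' (recipient of 'sell'). Wh-movement fronts it, leaving a gap right after 'to':
Which juror did the minister sell the budget to ___ with so little warning?

to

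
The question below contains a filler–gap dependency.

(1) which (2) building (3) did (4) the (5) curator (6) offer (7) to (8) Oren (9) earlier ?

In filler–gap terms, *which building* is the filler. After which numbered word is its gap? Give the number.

Pre-movement form: The curator did offer which building to Oren earlier.
The filler 'which building' is interpreted as the direct object of 'offer'. Fronting leaves a gap immediately after 'offer':
Which building did the curator offer ___ to Oren earlier?
'offer' is word 6.

6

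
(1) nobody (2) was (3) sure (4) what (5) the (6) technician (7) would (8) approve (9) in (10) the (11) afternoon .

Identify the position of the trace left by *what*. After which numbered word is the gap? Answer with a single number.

Pre-movement form: The technician would approve what in the afternoon.
The filler 'what' is interpreted as the direct object of 'approve'. Fronting leaves a gap immediately after 'approve':
Nobody was sure what the technician would approve ___ in the afternoon.
'approve' is word 8.

8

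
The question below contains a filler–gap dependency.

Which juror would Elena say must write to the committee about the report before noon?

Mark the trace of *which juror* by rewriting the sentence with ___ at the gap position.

Pre-movement form: Elena would say which juror must write to the committee about the report before noon.
'which juror' is the subject of the clause embedded under 'say'. The gap is right after 'say'.

Which juror would Elena say ___ must write to the committee about the report before noon?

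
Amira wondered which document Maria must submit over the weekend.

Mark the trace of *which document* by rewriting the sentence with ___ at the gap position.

Pre-movement form: Maria must submit which document over the weekend.
The filler 'which document' is interpreted as the direct object of 'submit'. The gap is right after 'submit'.

Amira wondered which document Maria must submit ___ over the weekend.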